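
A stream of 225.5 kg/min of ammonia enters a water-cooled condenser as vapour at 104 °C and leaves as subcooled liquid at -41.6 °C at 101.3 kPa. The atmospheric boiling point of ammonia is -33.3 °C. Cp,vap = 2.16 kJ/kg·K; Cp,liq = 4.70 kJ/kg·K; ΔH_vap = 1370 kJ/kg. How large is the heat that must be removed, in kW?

vapour 104→-33.3 °C: -296.57 kJ/kg
condensation at -33.3 °C: -1370 kJ/kg
liquid -33.3→-41.6 °C: -39.01 kJ/kg
Δh = -296.57 + -1370 + -39.01 = -1705.6 kJ/kg
Q = ṁ·Δh = 225.5 kg/min × -1705.6 kJ/kg = -384610 kJ/min
|Q| = 6410.1 kW

Q_c = 6410 kW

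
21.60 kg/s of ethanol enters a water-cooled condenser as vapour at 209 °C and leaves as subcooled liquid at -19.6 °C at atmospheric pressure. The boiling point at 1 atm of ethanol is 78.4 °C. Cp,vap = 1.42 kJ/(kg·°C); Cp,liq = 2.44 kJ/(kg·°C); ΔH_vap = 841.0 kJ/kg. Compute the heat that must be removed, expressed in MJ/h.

vapour 209→78.4 °C: -185.45 kJ/kg
condensation at 78.4 °C: -841 kJ/kg
liquid 78.4→-19.6 °C: -239.12 kJ/kg
Δh = -185.45 + -841 + -239.12 = -1265.6 kJ/kg
Q = ṁ·Δh = 21.60 kg/s × -1265.6 kJ/kg = -27336 kJ/s
|Q| = 27336 kW = 98411 MJ/h

Q_c = 98400 MJ/h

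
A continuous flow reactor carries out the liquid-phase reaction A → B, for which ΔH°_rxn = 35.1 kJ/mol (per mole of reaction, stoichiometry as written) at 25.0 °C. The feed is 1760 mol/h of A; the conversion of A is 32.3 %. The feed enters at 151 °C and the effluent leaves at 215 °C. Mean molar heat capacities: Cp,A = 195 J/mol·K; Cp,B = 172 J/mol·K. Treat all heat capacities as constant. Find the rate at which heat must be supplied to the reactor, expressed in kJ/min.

Extent of reaction ξ = 0.323 × 1760 = 568.48 mol/h
Reaction term: ξ·ΔH°_rxn = 568.48 × 35.1 = 19954 kJ/h
Sensible, feed 151→25 °C: -43243 kJ/h
Outlet flows (mol/h): A 1191.5, B 568.48
Sensible, products 25→215 °C: 62724 kJ/h
Q = ΔH = 39434 kJ/h = 10.954 kW
Heat supplied = 657.24 kJ/min

Q_in = 657 kJ/min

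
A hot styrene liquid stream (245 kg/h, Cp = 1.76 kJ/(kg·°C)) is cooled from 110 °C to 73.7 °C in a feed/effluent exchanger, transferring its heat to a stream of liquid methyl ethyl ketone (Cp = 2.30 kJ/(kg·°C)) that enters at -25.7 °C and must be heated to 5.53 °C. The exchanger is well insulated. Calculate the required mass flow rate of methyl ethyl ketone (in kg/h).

Heat released by hot stream: Q = 245 × 1.76 × (110 − 73.7) = 15653 kJ/h
Energy balance on cold side (adiabatic exchanger): Q = ṁ_c·Cp_c·(T_c,out − T_c,in)
ṁ_c = 15653 / [2.30 × (5.53 − -25.7)] = 217.91 kg/h

ṁ_c = 218 kg/h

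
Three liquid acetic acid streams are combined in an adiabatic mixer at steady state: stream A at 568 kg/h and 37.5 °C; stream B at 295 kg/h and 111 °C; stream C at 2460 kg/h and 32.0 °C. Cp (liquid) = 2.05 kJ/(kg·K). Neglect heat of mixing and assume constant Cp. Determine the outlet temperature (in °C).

T_out = 40.0 °C

No heat crosses the boundary, so H_out = H_in.
Σ ṁᵢCp,ᵢTᵢ = 568×2.05×37.5 + 295×2.05×111 + 2460×2.05×32.0 = 272170
Σ ṁᵢCp,ᵢ = 568×2.05 + 295×2.05 + 2460×2.05 = 6812.1
T_out = 272170 / 6812.1 = 39.953 °C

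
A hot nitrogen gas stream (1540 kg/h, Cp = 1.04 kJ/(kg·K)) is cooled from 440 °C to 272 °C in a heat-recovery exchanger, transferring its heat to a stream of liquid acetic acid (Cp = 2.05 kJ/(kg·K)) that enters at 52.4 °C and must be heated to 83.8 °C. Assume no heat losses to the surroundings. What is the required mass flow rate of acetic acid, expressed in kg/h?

ṁ_c = 4180 kg/h

Heat released by hot stream: Q = 1540 × 1.04 × (440 − 272) = 269070 kJ/h
Energy balance on cold side (adiabatic exchanger): Q = ṁ_c·Cp_c·(T_c,out − T_c,in)
ṁ_c = 269070 / [2.05 × (83.8 − 52.4)] = 4180 kg/h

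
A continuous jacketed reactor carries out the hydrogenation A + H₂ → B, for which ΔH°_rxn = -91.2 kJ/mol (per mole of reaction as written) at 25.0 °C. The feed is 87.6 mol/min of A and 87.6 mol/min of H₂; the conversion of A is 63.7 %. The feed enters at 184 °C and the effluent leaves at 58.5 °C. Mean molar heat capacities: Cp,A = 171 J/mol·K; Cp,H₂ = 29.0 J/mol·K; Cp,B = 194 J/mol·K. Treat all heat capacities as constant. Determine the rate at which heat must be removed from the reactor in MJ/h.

Extent of reaction ξ = 0.637 × 87.6 = 55.801 mol/min
Reaction term: ξ·ΔH°_rxn = 55.801 × -91.2 = -5089.1 kJ/min
Sensible, feed 184→25 °C: -2785.7 kJ/min
Outlet flows (mol/min): A 31.799, H₂ 31.799, B 55.801
Sensible, products 25→58.5 °C: 575.7 kJ/min
Q = ΔH = -7299 kJ/min = -121.65 kW
Heat removed = 437.94 MJ/h

Q_out = 438 MJ/h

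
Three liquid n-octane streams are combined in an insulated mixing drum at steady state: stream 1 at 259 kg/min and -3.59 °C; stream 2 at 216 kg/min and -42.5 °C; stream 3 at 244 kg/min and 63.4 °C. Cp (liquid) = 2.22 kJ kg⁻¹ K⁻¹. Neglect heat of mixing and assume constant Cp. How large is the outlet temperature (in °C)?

T_out = 7.45 °C

Energy balance with Q = 0: Σ ṁᵢCp,ᵢ(T_out − Tᵢ) = 0
Σ ṁᵢCp,ᵢTᵢ = 259×2.22×-3.59 + 216×2.22×-42.5 + 244×2.22×63.4 = 11899
Σ ṁᵢCp,ᵢ = 259×2.22 + 216×2.22 + 244×2.22 = 1596.2
T_out = 11899 / 1596.2 = 7.4545 °C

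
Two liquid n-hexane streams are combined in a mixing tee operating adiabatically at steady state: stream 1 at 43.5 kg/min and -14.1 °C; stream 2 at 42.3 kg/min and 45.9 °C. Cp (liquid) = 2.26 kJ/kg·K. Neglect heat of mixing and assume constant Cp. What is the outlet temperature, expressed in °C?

T_out = 15.5 °C

No heat crosses the boundary, so H_out = H_in.
T_out = Σ ṁᵢCp,ᵢTᵢ / Σ ṁᵢCp,ᵢ
      = 3001.8 / 193.91 = 15.48 °C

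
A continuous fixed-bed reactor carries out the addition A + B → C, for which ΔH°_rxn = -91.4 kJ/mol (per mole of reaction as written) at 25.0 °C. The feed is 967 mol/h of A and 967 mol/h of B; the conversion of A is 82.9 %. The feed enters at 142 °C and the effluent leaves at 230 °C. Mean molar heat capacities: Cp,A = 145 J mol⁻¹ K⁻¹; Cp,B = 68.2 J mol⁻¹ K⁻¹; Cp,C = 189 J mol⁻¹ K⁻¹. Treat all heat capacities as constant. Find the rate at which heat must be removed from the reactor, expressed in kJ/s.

Q_out = 16.4 kJ/s

Extent of reaction ξ = 0.829 × 967 = 801.64 mol/h
Reaction term: ξ·ΔH°_rxn = 801.64 × -91.4 = -73270 kJ/h
Sensible, feed 142→25 °C: -24121 kJ/h
Outlet flows (mol/h): A 165.36, B 165.36, C 801.64
Sensible, products 25→230 °C: 38287 kJ/h
Q = ΔH = -59105 kJ/h = -16.418 kW
Heat removed = 16.418 kJ/s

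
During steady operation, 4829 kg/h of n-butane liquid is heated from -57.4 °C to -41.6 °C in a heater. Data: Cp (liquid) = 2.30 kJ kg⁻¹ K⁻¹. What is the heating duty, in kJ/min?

Q = ṁ·Cp·ΔT = 4829 × 2.30 × (-41.6 − -57.4) = 175490 kJ/h
Converting: 175490 / 3600 s = 48.746 kW
Heating duty = 2924.8 kJ/min

Q = 2920 kJ/min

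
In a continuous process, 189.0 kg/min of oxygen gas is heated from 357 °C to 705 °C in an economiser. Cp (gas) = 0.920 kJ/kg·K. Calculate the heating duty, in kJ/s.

Q = ṁ·Cp·ΔT = 189.0 × 0.920 × (705 − 357) = 60510 kJ/min
Converting: 60510 / 60 s = 1008.5 kW

Q = 1010 kJ/s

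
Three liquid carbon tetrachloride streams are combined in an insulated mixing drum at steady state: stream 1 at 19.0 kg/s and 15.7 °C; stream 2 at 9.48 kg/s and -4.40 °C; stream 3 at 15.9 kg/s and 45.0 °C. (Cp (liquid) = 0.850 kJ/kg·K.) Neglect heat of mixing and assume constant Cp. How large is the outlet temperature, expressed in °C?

T_out = 21.9 °C

Adiabatic, steady state ⇒ Σ ṁᵢCp,ᵢ(T_out − Tᵢ) = 0
Σ ṁᵢCp,ᵢTᵢ = 19.0×0.850×15.7 + 9.48×0.850×-4.40 + 15.9×0.850×45.0 = 826.27
Σ ṁᵢCp,ᵢ = 19.0×0.850 + 9.48×0.850 + 15.9×0.850 = 37.723
T_out = 826.27 / 37.723 = 21.904 °C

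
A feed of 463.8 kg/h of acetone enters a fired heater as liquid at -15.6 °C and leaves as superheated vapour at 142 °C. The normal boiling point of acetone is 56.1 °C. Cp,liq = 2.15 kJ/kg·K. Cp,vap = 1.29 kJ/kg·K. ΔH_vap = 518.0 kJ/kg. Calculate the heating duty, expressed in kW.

Q = 101 kW

liquid -15.6→56.1 °C: 154.16 kJ/kg
vaporisation at 56.1 °C: 518 kJ/kg
vapour 56.1→142 °C: 110.81 kJ/kg
Δh = 154.16 + 518 + 110.81 = 782.97 kJ/kg
Q = ṁ·Δh = 463.8 kg/h × 782.97 kJ/kg = 363140 kJ/h
|Q| = 100.87 kW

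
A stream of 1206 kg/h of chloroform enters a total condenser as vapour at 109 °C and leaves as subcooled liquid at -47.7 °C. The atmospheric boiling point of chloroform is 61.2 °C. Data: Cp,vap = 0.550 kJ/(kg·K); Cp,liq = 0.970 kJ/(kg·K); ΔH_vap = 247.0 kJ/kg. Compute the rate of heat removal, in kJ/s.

Q_c = 127 kJ/s

vapour 109→61.2 °C: -26.29 kJ/kg
condensation at 61.2 °C: -247 kJ/kg
liquid 61.2→-47.7 °C: -105.63 kJ/kg
Δh = -26.29 + -247 + -105.63 = -378.92 kJ/kg
Q = ṁ·Δh = 1206 kg/h × -378.92 kJ/kg = -456980 kJ/h
|Q| = 126.94 kW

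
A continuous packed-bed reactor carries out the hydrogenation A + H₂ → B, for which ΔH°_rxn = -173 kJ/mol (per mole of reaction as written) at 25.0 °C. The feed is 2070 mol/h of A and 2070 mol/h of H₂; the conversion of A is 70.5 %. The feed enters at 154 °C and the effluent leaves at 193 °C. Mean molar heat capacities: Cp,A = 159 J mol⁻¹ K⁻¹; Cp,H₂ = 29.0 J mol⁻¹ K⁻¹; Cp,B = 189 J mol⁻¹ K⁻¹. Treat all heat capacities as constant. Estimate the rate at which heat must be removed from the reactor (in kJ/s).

Q_out = 65.8 kJ/s

Extent of reaction ξ = 0.705 × 2070 = 1459.3 mol/h
Reaction term: ξ·ΔH°_rxn = 1459.3 × -173 = -252470 kJ/h
Sensible, feed 154→25 °C: -50202 kJ/h
Outlet flows (mol/h): A 610.65, H₂ 610.65, B 1459.3
Sensible, products 25→193 °C: 65624 kJ/h
Q = ΔH = -237050 kJ/h = -65.846 kW
Heat removed = 65.846 kJ/s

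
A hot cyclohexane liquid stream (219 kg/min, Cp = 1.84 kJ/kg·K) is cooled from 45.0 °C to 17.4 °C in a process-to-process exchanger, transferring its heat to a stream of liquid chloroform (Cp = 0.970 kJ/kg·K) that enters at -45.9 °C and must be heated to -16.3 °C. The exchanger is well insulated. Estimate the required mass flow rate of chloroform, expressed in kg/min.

Heat released by hot stream: Q = 219 × 1.84 × (45.0 − 17.4) = 11122 kJ/min
Energy balance on cold side (adiabatic exchanger): Q = ṁ_c·Cp_c·(T_c,out − T_c,in)
ṁ_c = 11122 / [0.970 × (-16.3 − -45.9)] = 387.35 kg/min

ṁ_c = 387 kg/min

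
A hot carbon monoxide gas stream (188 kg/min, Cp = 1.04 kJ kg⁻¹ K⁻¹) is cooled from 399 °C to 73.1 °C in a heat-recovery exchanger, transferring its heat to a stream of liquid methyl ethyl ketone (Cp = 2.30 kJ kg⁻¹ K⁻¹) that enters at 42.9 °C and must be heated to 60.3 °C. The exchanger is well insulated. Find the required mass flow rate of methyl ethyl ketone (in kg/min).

Heat released by hot stream: Q = 188 × 1.04 × (399 − 73.1) = 63720 kJ/min
Energy balance on cold side (adiabatic exchanger): Q = ṁ_c·Cp_c·(T_c,out − T_c,in)
ṁ_c = 63720 / [2.30 × (60.3 − 42.9)] = 1592.2 kg/min

ṁ_c = 1590 kg/min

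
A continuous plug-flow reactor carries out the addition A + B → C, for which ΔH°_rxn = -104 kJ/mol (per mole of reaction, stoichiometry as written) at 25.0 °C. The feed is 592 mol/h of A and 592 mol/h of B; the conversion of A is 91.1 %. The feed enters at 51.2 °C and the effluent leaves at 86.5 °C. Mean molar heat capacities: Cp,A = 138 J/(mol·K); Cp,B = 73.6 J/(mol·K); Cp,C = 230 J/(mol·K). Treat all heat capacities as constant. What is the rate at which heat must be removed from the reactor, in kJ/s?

Q_out = 14.2 kJ/s

Extent of reaction ξ = 0.911 × 592 = 539.31 mol/h
Reaction term: ξ·ΔH°_rxn = 539.31 × -104 = -56088 kJ/h
Sensible, feed 51.2→25 °C: -3282 kJ/h
Outlet flows (mol/h): A 52.688, B 52.688, C 539.31
Sensible, products 25→86.5 °C: 8314.2 kJ/h
Q = ΔH = -51056 kJ/h = -14.182 kW
Heat removed = 14.182 kJ/s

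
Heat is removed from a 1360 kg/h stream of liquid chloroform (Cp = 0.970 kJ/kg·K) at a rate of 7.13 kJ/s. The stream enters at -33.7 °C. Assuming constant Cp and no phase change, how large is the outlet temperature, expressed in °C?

Q = 7.13 kJ/s = 25668 kJ/h
ΔT = Q/(ṁ·Cp) = 25668/(1360×0.970) = 19.457 K
T_out = -33.7 − 19.457 = -53.157 °C

T_out = -53.2 °C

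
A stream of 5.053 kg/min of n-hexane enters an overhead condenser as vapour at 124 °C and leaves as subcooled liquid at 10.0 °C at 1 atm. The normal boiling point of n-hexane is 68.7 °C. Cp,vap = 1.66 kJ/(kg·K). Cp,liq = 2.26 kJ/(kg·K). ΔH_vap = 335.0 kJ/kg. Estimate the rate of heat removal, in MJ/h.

vapour 124→68.7 °C: -91.798 kJ/kg
condensation at 68.7 °C: -335 kJ/kg
liquid 68.7→10.0 °C: -132.66 kJ/kg
Δh = -91.798 + -335 + -132.66 = -559.46 kJ/kg
Q = ṁ·Δh = 5.053 kg/min × -559.46 kJ/kg = -2827 kJ/min
|Q| = 47.116 kW = 169.62 MJ/h

Q_c = 170 MJ/h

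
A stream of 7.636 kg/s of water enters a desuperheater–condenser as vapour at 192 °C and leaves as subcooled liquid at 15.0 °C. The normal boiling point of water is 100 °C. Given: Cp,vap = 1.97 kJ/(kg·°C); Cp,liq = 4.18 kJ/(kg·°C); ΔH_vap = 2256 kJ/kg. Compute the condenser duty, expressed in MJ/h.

Q_c = 76800 MJ/h

vapour 192→100 °C: -181.24 kJ/kg
condensation at 100 °C: -2256 kJ/kg
liquid 100→15.0 °C: -355.3 kJ/kg
Δh = -181.24 + -2256 + -355.3 = -2792.5 kJ/kg
Q = ṁ·Δh = 7.636 kg/s × -2792.5 kJ/kg = -21324 kJ/s
|Q| = 21324 kW = 76766 MJ/h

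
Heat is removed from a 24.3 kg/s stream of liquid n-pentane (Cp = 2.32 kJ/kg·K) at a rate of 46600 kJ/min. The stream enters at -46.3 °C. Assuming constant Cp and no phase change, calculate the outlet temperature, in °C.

T_out = -60.1 °C

Q = 46600 kJ/min = 776.67 kJ/s
ΔT = Q/(ṁ·Cp) = 776.67/(24.3×2.32) = 13.777 K
T_out = -46.3 − 13.777 = -60.077 °C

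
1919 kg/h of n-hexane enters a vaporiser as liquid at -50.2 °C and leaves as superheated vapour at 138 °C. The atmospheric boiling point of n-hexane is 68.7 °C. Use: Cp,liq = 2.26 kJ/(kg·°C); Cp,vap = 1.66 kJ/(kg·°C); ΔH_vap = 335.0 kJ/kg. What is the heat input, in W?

liquid -50.2→68.7 °C: 268.71 kJ/kg
vaporisation at 68.7 °C: 335 kJ/kg
vapour 68.7→138 °C: 115.04 kJ/kg
Δh = 268.71 + 335 + 115.04 = 718.75 kJ/kg
Q = ṁ·Δh = 1919 kg/h × 718.75 kJ/kg = 1.3793e+06 kJ/h
|Q| = 383.13 kW = 383130 W

Q = 383000 W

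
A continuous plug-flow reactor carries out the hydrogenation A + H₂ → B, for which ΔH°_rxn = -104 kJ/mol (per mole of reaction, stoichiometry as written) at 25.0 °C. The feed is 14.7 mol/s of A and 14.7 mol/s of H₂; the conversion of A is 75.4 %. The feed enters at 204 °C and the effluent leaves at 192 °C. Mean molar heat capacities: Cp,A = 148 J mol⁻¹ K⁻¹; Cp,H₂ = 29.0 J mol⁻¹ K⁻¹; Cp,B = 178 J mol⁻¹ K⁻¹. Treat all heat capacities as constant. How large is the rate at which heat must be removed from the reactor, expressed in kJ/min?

Extent of reaction ξ = 0.754 × 14.7 = 11.084 mol/s
Reaction term: ξ·ΔH°_rxn = 11.084 × -104 = -1152.7 kJ/s
Sensible, feed 204→25 °C: -465.74 kJ/s
Outlet flows (mol/s): A 3.6162, H₂ 3.6162, B 11.084
Sensible, products 25→192 °C: 436.37 kJ/s
Q = ΔH = -1182.1 kJ/s = -1182.1 kW
Heat removed = 70925 kJ/min

Q_out = 70900 kJ/min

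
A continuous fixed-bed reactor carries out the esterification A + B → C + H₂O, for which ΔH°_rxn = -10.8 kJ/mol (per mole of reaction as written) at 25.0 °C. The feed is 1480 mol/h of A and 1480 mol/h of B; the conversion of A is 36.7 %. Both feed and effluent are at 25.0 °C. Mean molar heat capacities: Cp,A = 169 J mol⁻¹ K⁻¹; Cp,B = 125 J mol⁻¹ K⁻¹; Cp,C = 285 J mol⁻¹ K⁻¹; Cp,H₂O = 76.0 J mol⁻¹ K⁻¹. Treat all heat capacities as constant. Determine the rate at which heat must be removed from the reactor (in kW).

Extent of reaction ξ = 0.367 × 1480 = 543.16 mol/h
Reaction term: ξ·ΔH°_rxn = 543.16 × -10.8 = -5866.1 kJ/h
Q = ΔH = -5866.1 kJ/h = -1.6295 kW
Heat removed = 1.6295 kW

Q_out = 1.63 kW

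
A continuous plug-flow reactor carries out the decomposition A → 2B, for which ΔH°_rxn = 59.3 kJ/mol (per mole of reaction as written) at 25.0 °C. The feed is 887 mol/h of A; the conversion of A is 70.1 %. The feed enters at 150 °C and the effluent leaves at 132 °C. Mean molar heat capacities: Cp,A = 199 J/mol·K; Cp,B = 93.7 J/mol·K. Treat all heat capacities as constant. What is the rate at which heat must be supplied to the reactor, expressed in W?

Q_in = 9150 W

Extent of reaction ξ = 0.701 × 887 = 621.79 mol/h
Reaction term: ξ·ΔH°_rxn = 621.79 × 59.3 = 36872 kJ/h
Sensible, feed 150→25 °C: -22064 kJ/h
Outlet flows (mol/h): A 265.21, B 1243.6
Sensible, products 25→132 °C: 18115 kJ/h
Q = ΔH = 32923 kJ/h = 9.1453 kW
Heat supplied = 9145.3 W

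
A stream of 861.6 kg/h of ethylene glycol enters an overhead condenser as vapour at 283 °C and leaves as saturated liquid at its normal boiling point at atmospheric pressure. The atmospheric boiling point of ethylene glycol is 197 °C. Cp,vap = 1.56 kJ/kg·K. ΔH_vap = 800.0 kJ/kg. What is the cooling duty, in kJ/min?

vapour 283→197 °C: -134.16 kJ/kg
condensation at 197 °C: -800 kJ/kg
Δh = -134.16 + -800 = -934.16 kJ/kg
Q = ṁ·Δh = 861.6 kg/h × -934.16 kJ/kg = -804870 kJ/h
|Q| = 223.58 kW = 13415 kJ/min

Q_c = 13400 kJ/min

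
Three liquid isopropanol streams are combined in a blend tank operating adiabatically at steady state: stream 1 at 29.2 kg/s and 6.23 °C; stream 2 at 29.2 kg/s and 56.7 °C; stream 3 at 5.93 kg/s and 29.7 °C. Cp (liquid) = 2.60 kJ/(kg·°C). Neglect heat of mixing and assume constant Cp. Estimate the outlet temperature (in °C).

Adiabatic, steady state ⇒ Σ ṁᵢCp,ᵢ(T_out − Tᵢ) = 0
T_out = Σ ṁᵢCp,ᵢTᵢ / Σ ṁᵢCp,ᵢ
      = 5235.6 / 167.26 = 31.302 °C

T_out = 31.3 °C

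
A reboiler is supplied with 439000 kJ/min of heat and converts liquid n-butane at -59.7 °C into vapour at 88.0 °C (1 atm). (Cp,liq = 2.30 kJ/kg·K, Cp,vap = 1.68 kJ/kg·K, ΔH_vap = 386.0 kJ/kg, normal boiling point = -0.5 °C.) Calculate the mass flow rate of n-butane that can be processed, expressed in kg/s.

ṁ = 10.9 kg/s

Δh = 2.30×(-0.5−-59.7) + 386.0 + 1.68×(88.0−-0.5) = 670.84 kJ/kg
Q = 439000 kJ/min = 7316.7 kJ/s = 7316.7 kJ/s
ṁ = Q/Δh = 7316.7 / 670.84 = 10.907 kg/s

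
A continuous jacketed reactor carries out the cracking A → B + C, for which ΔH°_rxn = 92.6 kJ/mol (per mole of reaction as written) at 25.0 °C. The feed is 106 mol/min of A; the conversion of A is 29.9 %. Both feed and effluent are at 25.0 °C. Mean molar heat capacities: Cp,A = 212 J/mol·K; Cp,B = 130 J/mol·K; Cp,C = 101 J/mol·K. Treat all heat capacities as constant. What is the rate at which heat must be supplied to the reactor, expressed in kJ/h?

Extent of reaction ξ = 0.299 × 106 = 31.694 mol/min
Reaction term: ξ·ΔH°_rxn = 31.694 × 92.6 = 2934.9 kJ/min
Q = ΔH = 2934.9 kJ/min = 48.914 kW
Heat supplied = 176090 kJ/h

Q_in = 176000 kJ/h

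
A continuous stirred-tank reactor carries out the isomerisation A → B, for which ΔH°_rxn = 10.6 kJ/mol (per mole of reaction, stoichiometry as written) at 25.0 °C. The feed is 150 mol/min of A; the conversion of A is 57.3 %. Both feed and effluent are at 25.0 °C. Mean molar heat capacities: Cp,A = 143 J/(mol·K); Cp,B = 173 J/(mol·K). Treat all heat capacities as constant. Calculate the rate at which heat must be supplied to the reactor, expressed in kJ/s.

Q_in = 15.2 kJ/s

Extent of reaction ξ = 0.573 × 150 = 85.95 mol/min
Reaction term: ξ·ΔH°_rxn = 85.95 × 10.6 = 911.07 kJ/min
Q = ΔH = 911.07 kJ/min = 15.184 kW
Heat supplied = 15.184 kJ/s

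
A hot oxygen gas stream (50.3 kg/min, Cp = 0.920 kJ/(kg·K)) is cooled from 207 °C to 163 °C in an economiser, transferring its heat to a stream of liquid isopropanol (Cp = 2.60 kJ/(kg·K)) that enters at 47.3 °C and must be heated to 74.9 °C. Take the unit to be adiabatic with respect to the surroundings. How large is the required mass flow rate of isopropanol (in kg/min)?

Heat released by hot stream: Q = 50.3 × 0.920 × (207 − 163) = 2036.1 kJ/min
Energy balance on cold side (adiabatic exchanger): Q = ṁ_c·Cp_c·(T_c,out − T_c,in)
ṁ_c = 2036.1 / [2.60 × (74.9 − 47.3)] = 28.374 kg/min

ṁ_c = 28.4 kg/min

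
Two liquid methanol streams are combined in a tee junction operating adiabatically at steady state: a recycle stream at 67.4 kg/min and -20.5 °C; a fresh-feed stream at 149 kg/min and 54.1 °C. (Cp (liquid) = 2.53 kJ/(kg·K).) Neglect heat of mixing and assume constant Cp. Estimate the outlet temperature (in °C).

Adiabatic, steady state ⇒ Σ ṁᵢCp,ᵢ(T_out − Tᵢ) = 0
Σ ṁᵢCp,ᵢTᵢ = 67.4×2.53×-20.5 + 149×2.53×54.1 = 16898
Σ ṁᵢCp,ᵢ = 67.4×2.53 + 149×2.53 = 547.49
T_out = 16898 / 547.49 = 30.865 °C

T_out = 30.9 °C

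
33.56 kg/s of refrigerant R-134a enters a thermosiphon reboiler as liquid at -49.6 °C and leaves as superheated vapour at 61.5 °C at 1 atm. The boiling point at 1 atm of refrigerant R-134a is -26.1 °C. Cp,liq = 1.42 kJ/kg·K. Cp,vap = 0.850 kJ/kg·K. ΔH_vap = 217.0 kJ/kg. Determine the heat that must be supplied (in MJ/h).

Q = 39200 MJ/h

liquid -49.6→-26.1 °C: 33.37 kJ/kg
vaporisation at -26.1 °C: 217 kJ/kg
vapour -26.1→61.5 °C: 74.46 kJ/kg
Δh = 33.37 + 217 + 74.46 = 324.83 kJ/kg
Q = ṁ·Δh = 33.56 kg/s × 324.83 kJ/kg = 10901 kJ/s
|Q| = 10901 kW = 39245 MJ/h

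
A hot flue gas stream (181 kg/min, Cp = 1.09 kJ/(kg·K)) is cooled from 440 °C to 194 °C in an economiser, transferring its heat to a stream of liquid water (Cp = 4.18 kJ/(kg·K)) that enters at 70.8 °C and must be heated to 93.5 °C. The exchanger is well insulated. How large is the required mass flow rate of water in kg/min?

Heat released by hot stream: Q = 181 × 1.09 × (440 − 194) = 48533 kJ/min
Energy balance on cold side (adiabatic exchanger): Q = ṁ_c·Cp_c·(T_c,out − T_c,in)
ṁ_c = 48533 / [4.18 × (93.5 − 70.8)] = 511.49 kg/min

ṁ_c = 511 kg/min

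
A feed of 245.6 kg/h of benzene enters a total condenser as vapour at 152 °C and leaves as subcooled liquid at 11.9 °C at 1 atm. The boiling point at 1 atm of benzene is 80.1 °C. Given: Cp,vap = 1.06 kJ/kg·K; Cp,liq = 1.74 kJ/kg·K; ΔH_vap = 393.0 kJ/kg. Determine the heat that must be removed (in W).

vapour 152→80.1 °C: -76.214 kJ/kg
condensation at 80.1 °C: -393 kJ/kg
liquid 80.1→11.9 °C: -118.67 kJ/kg
Δh = -76.214 + -393 + -118.67 = -587.88 kJ/kg
Q = ṁ·Δh = 245.6 kg/h × -587.88 kJ/kg = -144380 kJ/h
|Q| = 40.107 kW = 40107 W

Q_c = 40100 W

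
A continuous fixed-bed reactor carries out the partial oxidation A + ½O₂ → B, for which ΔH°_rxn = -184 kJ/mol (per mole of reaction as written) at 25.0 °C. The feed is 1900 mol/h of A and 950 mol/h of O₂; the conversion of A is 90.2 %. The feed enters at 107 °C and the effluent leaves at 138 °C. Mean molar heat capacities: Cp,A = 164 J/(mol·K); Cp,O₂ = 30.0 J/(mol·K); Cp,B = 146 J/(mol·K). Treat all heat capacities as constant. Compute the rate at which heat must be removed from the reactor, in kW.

Extent of reaction ξ = 0.902 × 1900 = 1713.8 mol/h
Reaction term: ξ·ΔH°_rxn = 1713.8 × -184 = -315340 kJ/h
Sensible, feed 107→25 °C: -27888 kJ/h
Outlet flows (mol/h): A 186.2, O₂ 93.1, B 1713.8
Sensible, products 25→138 °C: 32041 kJ/h
Q = ΔH = -311190 kJ/h = -86.441 kW
Heat removed = 86.441 kW

Q_out = 86.4 kW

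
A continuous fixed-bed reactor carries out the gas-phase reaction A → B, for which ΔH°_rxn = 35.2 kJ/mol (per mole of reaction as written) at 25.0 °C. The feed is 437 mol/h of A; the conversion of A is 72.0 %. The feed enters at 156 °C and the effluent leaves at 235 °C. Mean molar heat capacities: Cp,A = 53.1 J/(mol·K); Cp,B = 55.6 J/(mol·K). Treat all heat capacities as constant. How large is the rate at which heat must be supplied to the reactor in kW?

Extent of reaction ξ = 0.720 × 437 = 314.64 mol/h
Reaction term: ξ·ΔH°_rxn = 314.64 × 35.2 = 11075 kJ/h
Sensible, feed 156→25 °C: -3039.8 kJ/h
Outlet flows (mol/h): A 122.36, B 314.64
Sensible, products 25→235 °C: 5038.2 kJ/h
Q = ΔH = 13074 kJ/h = 3.6316 kW
Heat supplied = 3.6316 kW

Q_in = 3.63 kW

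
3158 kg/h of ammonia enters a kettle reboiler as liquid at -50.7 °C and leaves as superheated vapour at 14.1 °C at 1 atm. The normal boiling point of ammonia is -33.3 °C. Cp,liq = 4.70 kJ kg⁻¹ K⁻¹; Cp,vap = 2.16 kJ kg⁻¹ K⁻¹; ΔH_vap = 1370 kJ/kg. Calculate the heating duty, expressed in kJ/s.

Q = 1360 kJ/s

liquid -50.7→-33.3 °C: 81.78 kJ/kg
vaporisation at -33.3 °C: 1370 kJ/kg
vapour -33.3→14.1 °C: 102.38 kJ/kg
Δh = 81.78 + 1370 + 102.38 = 1554.2 kJ/kg
Q = ṁ·Δh = 3158 kg/h × 1554.2 kJ/kg = 4.908e+06 kJ/h
|Q| = 1363.3 kW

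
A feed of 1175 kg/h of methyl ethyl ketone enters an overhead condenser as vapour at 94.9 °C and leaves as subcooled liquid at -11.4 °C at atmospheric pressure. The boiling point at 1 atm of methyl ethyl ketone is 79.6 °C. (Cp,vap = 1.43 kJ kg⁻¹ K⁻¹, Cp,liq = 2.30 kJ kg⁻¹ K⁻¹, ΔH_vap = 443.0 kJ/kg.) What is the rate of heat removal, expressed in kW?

vapour 94.9→79.6 °C: -21.879 kJ/kg
condensation at 79.6 °C: -443 kJ/kg
liquid 79.6→-11.4 °C: -209.3 kJ/kg
Δh = -21.879 + -443 + -209.3 = -674.18 kJ/kg
Q = ṁ·Δh = 1175 kg/h × -674.18 kJ/kg = -792160 kJ/h
|Q| = 220.04 kW

Q_c = 220 kW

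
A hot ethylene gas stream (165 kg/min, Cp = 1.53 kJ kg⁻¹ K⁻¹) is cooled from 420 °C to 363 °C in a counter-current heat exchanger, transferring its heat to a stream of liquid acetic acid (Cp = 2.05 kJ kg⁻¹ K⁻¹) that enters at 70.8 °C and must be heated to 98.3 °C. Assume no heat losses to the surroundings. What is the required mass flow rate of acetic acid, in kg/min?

ṁ_c = 255 kg/min

Heat released by hot stream: Q = 165 × 1.53 × (420 − 363) = 14390 kJ/min
Energy balance on cold side (adiabatic exchanger): Q = ṁ_c·Cp_c·(T_c,out − T_c,in)
ṁ_c = 14390 / [2.05 × (98.3 − 70.8)] = 255.25 kg/min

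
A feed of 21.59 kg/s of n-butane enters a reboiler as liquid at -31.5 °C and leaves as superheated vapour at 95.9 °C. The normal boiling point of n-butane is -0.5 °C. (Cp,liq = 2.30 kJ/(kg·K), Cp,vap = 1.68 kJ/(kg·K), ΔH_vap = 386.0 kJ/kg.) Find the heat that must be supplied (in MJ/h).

Q = 48100 MJ/h

liquid -31.5→-0.5 °C: 71.3 kJ/kg
vaporisation at -0.5 °C: 386 kJ/kg
vapour -0.5→95.9 °C: 161.95 kJ/kg
Δh = 71.3 + 386 + 161.95 = 619.25 kJ/kg
Q = ṁ·Δh = 21.59 kg/s × 619.25 kJ/kg = 13370 kJ/s
|Q| = 13370 kW = 48131 MJ/h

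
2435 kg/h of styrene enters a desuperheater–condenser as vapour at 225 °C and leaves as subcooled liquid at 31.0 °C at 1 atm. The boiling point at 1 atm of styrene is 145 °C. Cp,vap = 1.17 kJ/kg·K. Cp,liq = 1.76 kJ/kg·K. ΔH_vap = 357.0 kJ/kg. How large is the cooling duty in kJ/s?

vapour 225→145 °C: -93.6 kJ/kg
condensation at 145 °C: -357 kJ/kg
liquid 145→31.0 °C: -200.64 kJ/kg
Δh = -93.6 + -357 + -200.64 = -651.24 kJ/kg
Q = ṁ·Δh = 2435 kg/h × -651.24 kJ/kg = -1.5858e+06 kJ/h
|Q| = 440.49 kW

Q_c = 440 kJ/s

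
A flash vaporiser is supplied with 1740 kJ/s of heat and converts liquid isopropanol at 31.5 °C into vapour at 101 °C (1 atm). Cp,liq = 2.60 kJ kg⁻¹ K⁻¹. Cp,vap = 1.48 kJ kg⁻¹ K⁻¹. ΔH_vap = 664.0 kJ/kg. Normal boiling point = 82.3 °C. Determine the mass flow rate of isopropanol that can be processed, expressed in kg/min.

Δh = 2.60×(82.3−31.5) + 664.0 + 1.48×(101−82.3) = 823.76 kJ/kg
Q = 1740 kJ/s = 1740 kJ/s = 104400 kJ/min
ṁ = Q/Δh = 104400 / 823.76 = 126.74 kg/min

ṁ = 127 kg/min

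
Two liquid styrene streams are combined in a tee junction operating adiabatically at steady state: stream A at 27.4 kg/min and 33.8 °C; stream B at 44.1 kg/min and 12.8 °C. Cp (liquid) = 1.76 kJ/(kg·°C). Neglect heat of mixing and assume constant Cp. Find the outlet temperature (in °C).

No heat crosses the boundary, so H_out = H_in.
Σ ṁᵢCp,ᵢTᵢ = 27.4×1.76×33.8 + 44.1×1.76×12.8 = 2623.5
Σ ṁᵢCp,ᵢ = 27.4×1.76 + 44.1×1.76 = 125.84
T_out = 2623.5 / 125.84 = 20.848 °C

T_out = 20.8 °C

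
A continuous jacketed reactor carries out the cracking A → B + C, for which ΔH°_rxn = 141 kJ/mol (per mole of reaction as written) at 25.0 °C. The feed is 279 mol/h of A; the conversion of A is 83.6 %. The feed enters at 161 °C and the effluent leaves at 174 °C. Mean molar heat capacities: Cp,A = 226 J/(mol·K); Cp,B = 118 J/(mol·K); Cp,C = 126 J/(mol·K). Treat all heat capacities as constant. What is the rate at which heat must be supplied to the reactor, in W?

Q_in = 9540 W

Extent of reaction ξ = 0.836 × 279 = 233.24 mol/h
Reaction term: ξ·ΔH°_rxn = 233.24 × 141 = 32887 kJ/h
Sensible, feed 161→25 °C: -8575.3 kJ/h
Outlet flows (mol/h): A 45.756, B 233.24, C 233.24
Sensible, products 25→174 °C: 10021 kJ/h
Q = ΔH = 34333 kJ/h = 9.5369 kW
Heat supplied = 9536.9 W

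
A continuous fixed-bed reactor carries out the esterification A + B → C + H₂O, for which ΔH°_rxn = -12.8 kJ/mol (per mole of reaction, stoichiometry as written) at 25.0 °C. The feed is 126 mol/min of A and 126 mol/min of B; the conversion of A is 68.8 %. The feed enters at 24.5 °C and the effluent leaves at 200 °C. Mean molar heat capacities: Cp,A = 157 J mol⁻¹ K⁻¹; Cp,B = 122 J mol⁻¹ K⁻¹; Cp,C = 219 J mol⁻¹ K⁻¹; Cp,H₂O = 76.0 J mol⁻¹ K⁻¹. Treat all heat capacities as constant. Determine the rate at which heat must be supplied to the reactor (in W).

Q_in = 88400 W

Extent of reaction ξ = 0.688 × 126 = 86.688 mol/min
Reaction term: ξ·ΔH°_rxn = 86.688 × -12.8 = -1109.6 kJ/min
Sensible, feed 24.5→25 °C: 17.577 kJ/min
Outlet flows (mol/min): A 39.312, B 39.312, C 86.688, H₂O 86.688
Sensible, products 25→200 °C: 6394.7 kJ/min
Q = ΔH = 5302.6 kJ/min = 88.377 kW
Heat supplied = 88377 W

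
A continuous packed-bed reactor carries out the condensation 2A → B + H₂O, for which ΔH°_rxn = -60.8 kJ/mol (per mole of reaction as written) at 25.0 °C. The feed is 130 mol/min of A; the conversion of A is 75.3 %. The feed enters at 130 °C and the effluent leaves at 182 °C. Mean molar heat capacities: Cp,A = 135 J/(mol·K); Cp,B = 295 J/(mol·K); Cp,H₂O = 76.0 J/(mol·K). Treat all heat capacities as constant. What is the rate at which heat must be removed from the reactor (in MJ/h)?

Extent of reaction ξ = 0.753 × 130 / 2 = 48.945 mol/min
Reaction term: ξ·ΔH°_rxn = 48.945 × -60.8 = -2975.9 kJ/min
Sensible, feed 130→25 °C: -1842.8 kJ/min
Outlet flows (mol/min): A 32.11, B 48.945, H₂O 48.945
Sensible, products 25→182 °C: 3531.5 kJ/min
Q = ΔH = -1287.1 kJ/min = -21.452 kW
Heat removed = 77.228 MJ/h

Q_out = 77.2 MJ/h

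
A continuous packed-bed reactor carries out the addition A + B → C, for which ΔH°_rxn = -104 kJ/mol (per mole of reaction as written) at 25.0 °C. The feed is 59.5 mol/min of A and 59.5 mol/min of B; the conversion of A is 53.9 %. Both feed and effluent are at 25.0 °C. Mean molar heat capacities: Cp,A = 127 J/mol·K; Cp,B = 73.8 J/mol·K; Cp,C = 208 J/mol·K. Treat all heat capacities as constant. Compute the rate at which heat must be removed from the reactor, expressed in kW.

Extent of reaction ξ = 0.539 × 59.5 = 32.071 mol/min
Reaction term: ξ·ΔH°_rxn = 32.071 × -104 = -3335.3 kJ/min
Q = ΔH = -3335.3 kJ/min = -55.589 kW
Heat removed = 55.589 kW

Q_out = 55.6 kW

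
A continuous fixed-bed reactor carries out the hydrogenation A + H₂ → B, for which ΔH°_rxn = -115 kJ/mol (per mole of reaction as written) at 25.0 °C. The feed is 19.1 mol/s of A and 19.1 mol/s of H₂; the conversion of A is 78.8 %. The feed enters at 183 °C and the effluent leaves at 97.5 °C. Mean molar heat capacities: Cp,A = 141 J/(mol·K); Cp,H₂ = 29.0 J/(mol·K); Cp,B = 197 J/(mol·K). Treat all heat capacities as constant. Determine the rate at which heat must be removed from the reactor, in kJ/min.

Q_out = 119000 kJ/min

Extent of reaction ξ = 0.788 × 19.1 = 15.051 mol/s
Reaction term: ξ·ΔH°_rxn = 15.051 × -115 = -1730.8 kJ/s
Sensible, feed 183→25 °C: -513.03 kJ/s
Outlet flows (mol/s): A 4.0492, H₂ 4.0492, B 15.051
Sensible, products 25→97.5 °C: 264.87 kJ/s
Q = ΔH = -1979 kJ/s = -1979 kW
Heat removed = 118740 kJ/min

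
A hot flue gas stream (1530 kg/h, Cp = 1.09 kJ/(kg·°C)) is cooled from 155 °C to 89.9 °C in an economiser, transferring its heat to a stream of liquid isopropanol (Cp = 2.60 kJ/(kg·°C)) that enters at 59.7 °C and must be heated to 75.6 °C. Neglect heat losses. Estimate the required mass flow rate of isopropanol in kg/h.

ṁ_c = 2630 kg/h

Heat released by hot stream: Q = 1530 × 1.09 × (155 − 89.9) = 108570 kJ/h
Energy balance on cold side (adiabatic exchanger): Q = ṁ_c·Cp_c·(T_c,out − T_c,in)
ṁ_c = 108570 / [2.60 × (75.6 − 59.7)] = 2626.2 kg/h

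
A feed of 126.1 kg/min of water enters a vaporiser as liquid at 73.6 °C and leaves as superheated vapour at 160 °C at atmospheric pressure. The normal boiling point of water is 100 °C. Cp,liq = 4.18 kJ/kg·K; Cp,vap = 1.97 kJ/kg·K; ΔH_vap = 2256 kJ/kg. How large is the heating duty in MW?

Q = 5.22 MW

liquid 73.6→100 °C: 110.35 kJ/kg
vaporisation at 100 °C: 2256 kJ/kg
vapour 100→160 °C: 118.2 kJ/kg
Δh = 110.35 + 2256 + 118.2 = 2484.6 kJ/kg
Q = ṁ·Δh = 126.1 kg/min × 2484.6 kJ/kg = 313300 kJ/min
|Q| = 5221.7 kW = 5.2217 MW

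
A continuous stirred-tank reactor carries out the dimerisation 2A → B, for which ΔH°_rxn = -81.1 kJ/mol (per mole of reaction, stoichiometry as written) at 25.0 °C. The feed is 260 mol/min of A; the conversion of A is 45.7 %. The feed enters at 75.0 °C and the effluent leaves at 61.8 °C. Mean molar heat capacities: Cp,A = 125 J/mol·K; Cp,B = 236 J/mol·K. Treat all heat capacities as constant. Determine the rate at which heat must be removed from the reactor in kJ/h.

Extent of reaction ξ = 0.457 × 260 / 2 = 59.41 mol/min
Reaction term: ξ·ΔH°_rxn = 59.41 × -81.1 = -4818.2 kJ/min
Sensible, feed 75.0→25 °C: -1625 kJ/min
Outlet flows (mol/min): A 141.18, B 59.41
Sensible, products 25→61.8 °C: 1165.4 kJ/min
Q = ΔH = -5277.8 kJ/min = -87.963 kW
Heat removed = 316670 kJ/h

Q_out = 317000 kJ/h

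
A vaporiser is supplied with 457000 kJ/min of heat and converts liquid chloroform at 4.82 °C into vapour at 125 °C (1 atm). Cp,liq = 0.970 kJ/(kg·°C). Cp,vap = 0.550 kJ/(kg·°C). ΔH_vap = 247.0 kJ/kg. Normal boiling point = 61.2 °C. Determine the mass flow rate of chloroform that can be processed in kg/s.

Δh = 0.970×(61.2−4.82) + 247.0 + 0.550×(125−61.2) = 336.78 kJ/kg
Q = 457000 kJ/min = 7616.7 kJ/s = 7616.7 kJ/s
ṁ = Q/Δh = 7616.7 / 336.78 = 22.616 kg/s

ṁ = 22.6 kg/s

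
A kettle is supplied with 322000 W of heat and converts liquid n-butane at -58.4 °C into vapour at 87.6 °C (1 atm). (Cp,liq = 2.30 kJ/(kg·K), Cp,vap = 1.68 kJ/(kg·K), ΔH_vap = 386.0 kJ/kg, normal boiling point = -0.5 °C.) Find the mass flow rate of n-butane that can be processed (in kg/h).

Δh = 2.30×(-0.5−-58.4) + 386.0 + 1.68×(87.6−-0.5) = 667.18 kJ/kg
Q = 322000 W = 322 kJ/s = 1.1592e+06 kJ/h
ṁ = Q/Δh = 1.1592e+06 / 667.18 = 1737.5 kg/h

ṁ = 1740 kg/h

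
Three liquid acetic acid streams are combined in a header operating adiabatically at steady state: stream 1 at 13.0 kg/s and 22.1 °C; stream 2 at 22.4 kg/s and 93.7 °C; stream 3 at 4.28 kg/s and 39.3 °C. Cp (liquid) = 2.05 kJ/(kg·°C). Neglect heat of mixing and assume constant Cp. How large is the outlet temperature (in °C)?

T_out = 64.4 °C

No heat crosses the boundary, so H_out = H_in.
T_out = Σ ṁᵢCp,ᵢTᵢ / Σ ṁᵢCp,ᵢ
      = 5236.5 / 81.344 = 64.375 °C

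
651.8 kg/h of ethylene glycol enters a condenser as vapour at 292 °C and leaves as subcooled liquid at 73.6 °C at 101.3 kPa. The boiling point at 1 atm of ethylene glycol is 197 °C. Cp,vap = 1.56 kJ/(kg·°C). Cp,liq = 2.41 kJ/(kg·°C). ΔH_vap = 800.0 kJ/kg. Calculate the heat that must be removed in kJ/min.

vapour 292→197 °C: -148.2 kJ/kg
condensation at 197 °C: -800 kJ/kg
liquid 197→73.6 °C: -297.39 kJ/kg
Δh = -148.2 + -800 + -297.39 = -1245.6 kJ/kg
Q = ṁ·Δh = 651.8 kg/h × -1245.6 kJ/kg = -811880 kJ/h
|Q| = 225.52 kW = 13531 kJ/min

Q_c = 13500 kJ/min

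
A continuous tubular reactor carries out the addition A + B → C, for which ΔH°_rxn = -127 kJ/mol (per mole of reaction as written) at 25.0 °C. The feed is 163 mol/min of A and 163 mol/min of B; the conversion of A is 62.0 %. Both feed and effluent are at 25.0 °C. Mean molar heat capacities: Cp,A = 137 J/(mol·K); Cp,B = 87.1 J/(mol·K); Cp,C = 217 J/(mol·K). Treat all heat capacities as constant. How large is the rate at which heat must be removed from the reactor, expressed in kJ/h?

Q_out = 770000 kJ/h

Extent of reaction ξ = 0.620 × 163 = 101.06 mol/min
Reaction term: ξ·ΔH°_rxn = 101.06 × -127 = -12835 kJ/min
Q = ΔH = -12835 kJ/min = -213.91 kW
Heat removed = 770080 kJ/h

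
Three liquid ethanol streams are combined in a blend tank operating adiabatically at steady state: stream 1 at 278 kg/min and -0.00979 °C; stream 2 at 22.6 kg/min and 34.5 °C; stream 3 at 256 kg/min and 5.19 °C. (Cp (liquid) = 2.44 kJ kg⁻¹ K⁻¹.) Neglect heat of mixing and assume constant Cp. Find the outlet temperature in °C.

No heat crosses the boundary, so H_out = H_in.
Σ ṁᵢCp,ᵢTᵢ = 278×2.44×-0.00979 + 22.6×2.44×34.5 + 256×2.44×5.19 = 5137.7
Σ ṁᵢCp,ᵢ = 278×2.44 + 22.6×2.44 + 256×2.44 = 1358.1
T_out = 5137.7 / 1358.1 = 3.783 °C

T_out = 3.78 °C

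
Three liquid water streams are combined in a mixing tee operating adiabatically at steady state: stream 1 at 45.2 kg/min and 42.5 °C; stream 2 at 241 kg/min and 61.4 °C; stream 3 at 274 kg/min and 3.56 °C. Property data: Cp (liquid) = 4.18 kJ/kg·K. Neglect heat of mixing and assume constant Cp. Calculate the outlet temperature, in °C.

T_out = 31.6 °C

No heat crosses the boundary, so H_out = H_in.
Σ ṁᵢCp,ᵢTᵢ = 45.2×4.18×42.5 + 241×4.18×61.4 + 274×4.18×3.56 = 73960
Σ ṁᵢCp,ᵢ = 45.2×4.18 + 241×4.18 + 274×4.18 = 2341.6
T_out = 73960 / 2341.6 = 31.585 °C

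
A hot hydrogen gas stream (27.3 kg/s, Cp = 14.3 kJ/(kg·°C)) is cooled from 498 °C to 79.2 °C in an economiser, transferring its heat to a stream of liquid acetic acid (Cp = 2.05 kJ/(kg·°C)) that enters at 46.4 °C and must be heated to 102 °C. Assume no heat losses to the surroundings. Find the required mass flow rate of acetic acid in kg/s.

Heat released by hot stream: Q = 27.3 × 14.3 × (498 − 79.2) = 163500 kJ/s
Energy balance on cold side (adiabatic exchanger): Q = ṁ_c·Cp_c·(T_c,out − T_c,in)
ṁ_c = 163500 / [2.05 × (102 − 46.4)] = 1434.4 kg/s

ṁ_c = 1430 kg/s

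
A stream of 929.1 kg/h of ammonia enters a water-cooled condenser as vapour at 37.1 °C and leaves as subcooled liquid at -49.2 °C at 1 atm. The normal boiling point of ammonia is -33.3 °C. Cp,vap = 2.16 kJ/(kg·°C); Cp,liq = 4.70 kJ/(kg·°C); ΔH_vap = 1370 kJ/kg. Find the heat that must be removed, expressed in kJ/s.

Q_c = 412 kJ/s

vapour 37.1→-33.3 °C: -152.06 kJ/kg
condensation at -33.3 °C: -1370 kJ/kg
liquid -33.3→-49.2 °C: -74.73 kJ/kg
Δh = -152.06 + -1370 + -74.73 = -1596.8 kJ/kg
Q = ṁ·Δh = 929.1 kg/h × -1596.8 kJ/kg = -1.4836e+06 kJ/h
|Q| = 412.11 kW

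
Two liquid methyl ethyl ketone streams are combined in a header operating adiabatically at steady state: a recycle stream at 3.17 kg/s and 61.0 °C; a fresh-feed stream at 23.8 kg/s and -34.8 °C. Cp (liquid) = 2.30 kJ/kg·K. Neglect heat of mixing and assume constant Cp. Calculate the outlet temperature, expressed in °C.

Energy balance with Q = 0: Σ ṁᵢCp,ᵢ(T_out − Tᵢ) = 0
T_out = Σ ṁᵢCp,ᵢTᵢ / Σ ṁᵢCp,ᵢ
      = -1460.2 / 62.031 = -23.54 °C

T_out = -23.5 °C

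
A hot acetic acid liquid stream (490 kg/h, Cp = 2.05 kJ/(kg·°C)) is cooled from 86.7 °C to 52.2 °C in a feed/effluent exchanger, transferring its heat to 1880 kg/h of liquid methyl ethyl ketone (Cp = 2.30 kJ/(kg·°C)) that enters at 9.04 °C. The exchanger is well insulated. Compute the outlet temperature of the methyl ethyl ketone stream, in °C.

Heat released by hot stream: Q = 490 × 2.05 × (86.7 − 52.2) = 34655 kJ/h
Energy balance on cold side (adiabatic exchanger): Q = ṁ_c·Cp_c·(T_c,out − T_c,in)
T_c,out = 9.04 + 34655/(1880 × 2.30) = 17.055 °C

T_c,out = 17.1 °C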